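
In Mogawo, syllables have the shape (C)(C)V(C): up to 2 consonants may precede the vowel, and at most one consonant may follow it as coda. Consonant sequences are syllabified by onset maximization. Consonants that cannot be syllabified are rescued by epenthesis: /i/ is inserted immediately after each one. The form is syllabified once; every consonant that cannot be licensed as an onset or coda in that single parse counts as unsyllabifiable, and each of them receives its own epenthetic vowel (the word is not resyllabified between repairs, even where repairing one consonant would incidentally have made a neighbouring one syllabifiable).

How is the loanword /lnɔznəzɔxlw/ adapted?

Under (C)(C)V(C), the unsyllabifiable consonants are /l/, /w/ (at most one coda consonant is licensed; onsets may contain at most 2 consonants).
Inserting the epenthetic vowel yields /l/ → /li/, /w/ → /wi/.

lnɔznəzɔxliwi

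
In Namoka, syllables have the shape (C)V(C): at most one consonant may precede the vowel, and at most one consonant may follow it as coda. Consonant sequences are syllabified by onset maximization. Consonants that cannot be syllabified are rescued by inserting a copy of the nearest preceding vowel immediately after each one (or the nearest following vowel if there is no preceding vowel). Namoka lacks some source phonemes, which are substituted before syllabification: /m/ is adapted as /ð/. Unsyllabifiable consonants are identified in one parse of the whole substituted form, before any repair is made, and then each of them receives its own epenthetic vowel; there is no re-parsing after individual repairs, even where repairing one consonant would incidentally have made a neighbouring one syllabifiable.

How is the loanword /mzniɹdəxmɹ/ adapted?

Substitution: /m/ → /ð/, giving /ðzniɹdəxðɹ/.
The consonants /ð/, /z/, /ð/, /ɹ/ cannot be parsed into a legal (C)V(C) syllable (at most one coda consonant is licensed; onsets are limited to one consonant).
Epenthesis after each stranded consonant: /ð/ → /ði/, /z/ → /zi/, /ð/ → /ðə/, /ɹ/ → /ɹə/.

ðiziniɹdəxðəɹə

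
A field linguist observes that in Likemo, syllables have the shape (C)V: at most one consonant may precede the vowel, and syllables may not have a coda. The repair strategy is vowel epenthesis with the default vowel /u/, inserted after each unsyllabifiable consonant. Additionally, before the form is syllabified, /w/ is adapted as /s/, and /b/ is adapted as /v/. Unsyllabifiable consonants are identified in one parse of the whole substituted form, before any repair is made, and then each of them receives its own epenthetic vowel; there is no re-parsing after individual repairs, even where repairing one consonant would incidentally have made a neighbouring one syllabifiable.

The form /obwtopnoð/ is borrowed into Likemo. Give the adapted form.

Substitution: /b/ → /v/, /w/ → /s/, giving /ovstopnoð/.
Syllabifying with onset maximization leaves /v/, /s/, /p/, /ð/ stranded (no codas are permitted; onsets are limited to one consonant).
Each unlicensed consonant becomes the onset of a new syllable: /v/ → /vu/, /s/ → /su/, /p/ → /pu/, /ð/ → /ðu/.

ovusutopunoðu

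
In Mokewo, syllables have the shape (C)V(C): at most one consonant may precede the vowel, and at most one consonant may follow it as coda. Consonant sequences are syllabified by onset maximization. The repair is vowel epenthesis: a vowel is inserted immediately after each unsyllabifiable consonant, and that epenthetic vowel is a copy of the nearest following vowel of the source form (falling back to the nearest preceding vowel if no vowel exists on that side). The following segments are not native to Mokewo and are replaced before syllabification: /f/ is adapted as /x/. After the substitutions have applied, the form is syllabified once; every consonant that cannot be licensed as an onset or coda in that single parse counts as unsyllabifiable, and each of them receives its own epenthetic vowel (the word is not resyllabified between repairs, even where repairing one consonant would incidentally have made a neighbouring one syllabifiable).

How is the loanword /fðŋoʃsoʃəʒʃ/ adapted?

Substitution: /f/ → /x/, giving /xðŋoʃsoʃəʒʃ/.
Under (C)V(C), the unsyllabifiable consonants are /x/, /ð/, /ʃ/ (at most one coda consonant is licensed; onsets are limited to one consonant).
Inserting the epenthetic vowel yields /x/ → /xo/, /ð/ → /ðo/, /ʃ/ → /ʃə/.

xoðoŋoʃsoʃəʒʃə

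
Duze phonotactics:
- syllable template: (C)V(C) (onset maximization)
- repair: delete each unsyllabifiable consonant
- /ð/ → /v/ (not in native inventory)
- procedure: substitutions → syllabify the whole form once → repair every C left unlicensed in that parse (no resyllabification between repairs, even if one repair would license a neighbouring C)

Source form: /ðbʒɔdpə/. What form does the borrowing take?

ʒɔdpə

Substitution: /ð/ → /v/, giving /vbʒɔdpə/.
Under (C)V(C), the unsyllabifiable consonants are /v/, /b/ (at most one coda consonant is licensed; onsets are limited to one consonant).
Deletion applies to /v/, /b/.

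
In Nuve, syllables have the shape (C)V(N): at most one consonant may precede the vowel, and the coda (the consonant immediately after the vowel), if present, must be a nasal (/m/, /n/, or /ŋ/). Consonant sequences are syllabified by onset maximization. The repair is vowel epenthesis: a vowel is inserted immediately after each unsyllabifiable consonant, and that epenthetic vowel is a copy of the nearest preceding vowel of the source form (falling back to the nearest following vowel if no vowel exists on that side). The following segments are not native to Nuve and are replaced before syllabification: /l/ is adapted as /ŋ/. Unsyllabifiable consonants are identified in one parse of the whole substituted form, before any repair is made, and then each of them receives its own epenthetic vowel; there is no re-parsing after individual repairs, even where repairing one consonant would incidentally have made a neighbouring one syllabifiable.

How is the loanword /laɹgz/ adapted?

ŋaɹagaza

Substitution: /l/ → /ŋ/, giving /ŋaɹgz/.
The consonants /ɹ/, /g/, /z/ cannot be parsed into a legal (C)V(N) syllable (only a nasal (/m/, /n/, or /ŋ/) is licensed in coda position; onsets are limited to one consonant).
Each unlicensed consonant becomes the onset of a new syllable: /ɹ/ → /ɹa/, /g/ → /ga/, /z/ → /za/.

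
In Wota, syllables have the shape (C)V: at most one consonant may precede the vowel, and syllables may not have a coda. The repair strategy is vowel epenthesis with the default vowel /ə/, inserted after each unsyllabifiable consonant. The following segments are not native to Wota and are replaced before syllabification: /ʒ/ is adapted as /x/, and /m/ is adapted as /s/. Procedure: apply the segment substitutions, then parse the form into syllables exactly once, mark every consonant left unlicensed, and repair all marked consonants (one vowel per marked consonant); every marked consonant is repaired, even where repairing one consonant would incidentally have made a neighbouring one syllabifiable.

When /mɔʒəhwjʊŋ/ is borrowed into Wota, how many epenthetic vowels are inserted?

3

After substitution the input is /sɔxəhwjʊŋ/.
The unsyllabifiable consonants are /h/, /w/, /ŋ/; each receives one epenthetic vowel.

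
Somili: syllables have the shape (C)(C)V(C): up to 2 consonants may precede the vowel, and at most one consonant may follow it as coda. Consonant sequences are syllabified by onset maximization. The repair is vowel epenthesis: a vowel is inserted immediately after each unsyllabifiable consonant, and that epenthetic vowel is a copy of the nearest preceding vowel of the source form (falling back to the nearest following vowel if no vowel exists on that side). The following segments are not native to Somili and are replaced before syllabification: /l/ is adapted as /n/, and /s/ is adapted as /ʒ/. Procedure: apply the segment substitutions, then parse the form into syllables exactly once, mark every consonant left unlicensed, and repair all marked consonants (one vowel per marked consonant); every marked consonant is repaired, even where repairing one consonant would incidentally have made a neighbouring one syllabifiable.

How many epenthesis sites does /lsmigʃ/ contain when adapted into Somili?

After substitution the input is /nʒmigʃ/.
The unsyllabifiable consonants are /n/, /ʃ/; each receives one epenthetic vowel.

2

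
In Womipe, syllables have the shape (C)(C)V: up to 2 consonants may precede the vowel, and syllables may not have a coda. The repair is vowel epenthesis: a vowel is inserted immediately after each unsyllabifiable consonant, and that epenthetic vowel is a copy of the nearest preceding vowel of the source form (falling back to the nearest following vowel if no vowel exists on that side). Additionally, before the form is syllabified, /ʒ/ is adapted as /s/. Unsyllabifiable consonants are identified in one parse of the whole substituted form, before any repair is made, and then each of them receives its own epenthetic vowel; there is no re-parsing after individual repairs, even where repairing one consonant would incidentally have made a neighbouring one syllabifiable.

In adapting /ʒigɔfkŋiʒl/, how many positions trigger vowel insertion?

3

After substitution the input is /sigɔfkŋisl/.
The unsyllabifiable consonants are /f/, /s/, /l/; each receives one epenthetic vowel.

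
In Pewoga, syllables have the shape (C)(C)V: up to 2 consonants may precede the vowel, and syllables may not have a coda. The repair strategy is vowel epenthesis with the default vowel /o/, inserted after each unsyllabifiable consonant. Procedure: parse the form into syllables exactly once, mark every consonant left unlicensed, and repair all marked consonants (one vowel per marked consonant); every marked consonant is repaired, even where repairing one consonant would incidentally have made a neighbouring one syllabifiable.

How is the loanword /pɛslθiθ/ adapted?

Under (C)(C)V, the unsyllabifiable consonants are /s/, /θ/ (no codas are permitted; onsets may contain at most 2 consonants).
Each unlicensed consonant becomes the onset of a new syllable: /s/ → /so/, /θ/ → /θo/.

pɛsolθiθo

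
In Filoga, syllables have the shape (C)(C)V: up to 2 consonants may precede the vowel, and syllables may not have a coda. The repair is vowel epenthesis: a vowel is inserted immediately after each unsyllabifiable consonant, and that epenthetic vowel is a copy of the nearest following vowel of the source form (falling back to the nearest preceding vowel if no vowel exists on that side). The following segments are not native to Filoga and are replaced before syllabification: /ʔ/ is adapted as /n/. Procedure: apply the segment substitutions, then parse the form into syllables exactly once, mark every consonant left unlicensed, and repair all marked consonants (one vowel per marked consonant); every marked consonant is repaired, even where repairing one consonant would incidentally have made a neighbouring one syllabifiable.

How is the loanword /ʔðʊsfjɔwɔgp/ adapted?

Substitution: /ʔ/ → /n/, giving /nðʊsfjɔwɔgp/.
Under (C)(C)V, the unsyllabifiable consonants are /s/, /g/, /p/ (no codas are permitted; onsets may contain at most 2 consonants).
Each unlicensed consonant becomes the onset of a new syllable: /s/ → /sɔ/, /g/ → /gɔ/, /p/ → /pɔ/.

nðʊsɔfjɔwɔgɔpɔ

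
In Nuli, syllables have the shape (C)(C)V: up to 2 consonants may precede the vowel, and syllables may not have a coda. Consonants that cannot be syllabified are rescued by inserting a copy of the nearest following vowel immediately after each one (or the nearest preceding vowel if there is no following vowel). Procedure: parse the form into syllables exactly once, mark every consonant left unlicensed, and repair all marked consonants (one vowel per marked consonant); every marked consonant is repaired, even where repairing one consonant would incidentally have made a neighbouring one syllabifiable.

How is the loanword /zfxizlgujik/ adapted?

Syllabifying with onset maximization leaves /z/, /z/, /k/ stranded (no codas are permitted; onsets may contain at most 2 consonants).
Each unlicensed consonant becomes the onset of a new syllable: /z/ → /zi/, /z/ → /zu/, /k/ → /ki/.

zifxizulgujiki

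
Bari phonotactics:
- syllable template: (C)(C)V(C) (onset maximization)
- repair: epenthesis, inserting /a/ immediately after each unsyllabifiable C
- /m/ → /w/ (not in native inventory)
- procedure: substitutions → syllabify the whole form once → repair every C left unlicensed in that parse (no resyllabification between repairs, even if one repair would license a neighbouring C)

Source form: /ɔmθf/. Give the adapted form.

ɔwθafa

Substitution: /m/ → /w/, giving /ɔwθf/.
The consonants /θ/, /f/ cannot be parsed into a legal (C)(C)V(C) syllable (at most one coda consonant is licensed; onsets may contain at most 2 consonants).
Epenthesis after each stranded consonant: /θ/ → /θa/, /f/ → /fa/.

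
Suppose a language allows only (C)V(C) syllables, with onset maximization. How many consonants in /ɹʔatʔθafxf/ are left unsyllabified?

Syllabifying with onset maximization leaves /ɹ/, /ʔ/, /x/, /f/ stranded (at most one coda consonant is licensed; onsets are limited to one consonant).

4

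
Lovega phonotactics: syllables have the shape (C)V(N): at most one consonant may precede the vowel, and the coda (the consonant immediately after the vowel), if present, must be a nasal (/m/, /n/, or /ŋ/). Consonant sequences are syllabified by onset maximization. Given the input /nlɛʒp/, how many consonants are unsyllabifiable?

Under (C)V(N), the unsyllabifiable consonants are /n/, /ʒ/, /p/ (only a nasal (/m/, /n/, or /ŋ/) is licensed in coda position; onsets are limited to one consonant).

3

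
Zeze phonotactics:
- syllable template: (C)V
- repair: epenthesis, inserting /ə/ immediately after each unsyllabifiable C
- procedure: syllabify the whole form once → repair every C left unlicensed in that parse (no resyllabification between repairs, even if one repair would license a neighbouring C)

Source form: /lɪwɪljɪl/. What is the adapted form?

Under (C)V, the unsyllabifiable consonants are /l/, /l/ (no codas are permitted; onsets are limited to one consonant).
Inserting the epenthetic vowel yields /l/ → /lə/, /l/ → /lə/.

lɪwɪləjɪlə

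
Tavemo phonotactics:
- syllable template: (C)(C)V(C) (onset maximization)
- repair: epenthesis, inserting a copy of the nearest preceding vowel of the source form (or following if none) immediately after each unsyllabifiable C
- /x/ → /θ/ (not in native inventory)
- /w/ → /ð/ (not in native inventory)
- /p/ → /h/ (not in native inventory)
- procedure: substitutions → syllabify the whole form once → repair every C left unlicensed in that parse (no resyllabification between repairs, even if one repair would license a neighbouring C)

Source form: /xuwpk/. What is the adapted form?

θuðhuku

Substitution: /x/ → /θ/, /w/ → /ð/, /p/ → /h/, giving /θuðhk/.
Syllabifying with onset maximization leaves /h/, /k/ stranded (at most one coda consonant is licensed; onsets may contain at most 2 consonants).
Inserting the epenthetic vowel yields /h/ → /hu/, /k/ → /ku/.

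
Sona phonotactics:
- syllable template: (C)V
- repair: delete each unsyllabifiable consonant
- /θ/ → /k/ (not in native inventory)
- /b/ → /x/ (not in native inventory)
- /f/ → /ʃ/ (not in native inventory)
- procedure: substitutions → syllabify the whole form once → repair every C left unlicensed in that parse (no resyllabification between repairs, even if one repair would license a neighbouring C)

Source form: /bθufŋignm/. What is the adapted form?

Substitution: /b/ → /x/, /θ/ → /k/, /f/ → /ʃ/, giving /xkuʃŋignm/.
The consonants /x/, /ʃ/, /g/, /n/, /m/ cannot be parsed into a legal (C)V syllable (no codas are permitted; onsets are limited to one consonant).
Each unlicensed consonant is deleted: /x/, /ʃ/, /g/, /n/, /m/.

kuŋi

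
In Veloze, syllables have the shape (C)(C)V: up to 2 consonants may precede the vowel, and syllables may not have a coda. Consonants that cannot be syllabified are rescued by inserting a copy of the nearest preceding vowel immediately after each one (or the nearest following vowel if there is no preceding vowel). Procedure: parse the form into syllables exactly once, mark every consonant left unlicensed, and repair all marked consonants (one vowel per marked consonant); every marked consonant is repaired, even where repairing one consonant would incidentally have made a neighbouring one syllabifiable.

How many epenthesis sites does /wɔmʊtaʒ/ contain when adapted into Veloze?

1

The unsyllabifiable consonants are /ʒ/; each receives one epenthetic vowel.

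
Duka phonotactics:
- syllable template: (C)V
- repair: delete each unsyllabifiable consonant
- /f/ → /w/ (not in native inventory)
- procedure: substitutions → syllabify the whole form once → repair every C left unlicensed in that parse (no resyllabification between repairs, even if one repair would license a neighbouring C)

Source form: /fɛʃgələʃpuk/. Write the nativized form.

wɛgələpu

Substitution: /f/ → /w/, giving /wɛʃgələʃpuk/.
The consonants /ʃ/, /ʃ/, /k/ cannot be parsed into a legal (C)V syllable (no codas are permitted; onsets are limited to one consonant).
Deleting the stranded consonants removes /ʃ/, /ʃ/, /k/.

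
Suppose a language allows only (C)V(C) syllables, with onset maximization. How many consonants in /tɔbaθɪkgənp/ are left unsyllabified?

Under (C)V(C), the unsyllabifiable consonants are /p/ (at most one coda consonant is licensed; onsets are limited to one consonant).

1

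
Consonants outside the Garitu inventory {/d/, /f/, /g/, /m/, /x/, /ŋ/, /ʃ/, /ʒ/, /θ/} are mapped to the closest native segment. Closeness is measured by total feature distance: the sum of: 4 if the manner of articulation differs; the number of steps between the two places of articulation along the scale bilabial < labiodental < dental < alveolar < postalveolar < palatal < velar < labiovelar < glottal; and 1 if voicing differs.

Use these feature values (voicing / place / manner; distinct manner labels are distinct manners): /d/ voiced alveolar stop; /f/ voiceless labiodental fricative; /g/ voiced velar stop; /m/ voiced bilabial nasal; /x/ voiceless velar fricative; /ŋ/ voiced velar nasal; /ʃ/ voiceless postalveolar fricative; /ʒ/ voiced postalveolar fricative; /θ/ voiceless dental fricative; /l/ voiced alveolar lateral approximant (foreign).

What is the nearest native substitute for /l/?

d

/d/ is closest: manner differs (lateral approximant→stop, +4), place distance 0 (alveolar→alveolar), same voicing; total 4. Next closest is /ʒ/ at distance 5.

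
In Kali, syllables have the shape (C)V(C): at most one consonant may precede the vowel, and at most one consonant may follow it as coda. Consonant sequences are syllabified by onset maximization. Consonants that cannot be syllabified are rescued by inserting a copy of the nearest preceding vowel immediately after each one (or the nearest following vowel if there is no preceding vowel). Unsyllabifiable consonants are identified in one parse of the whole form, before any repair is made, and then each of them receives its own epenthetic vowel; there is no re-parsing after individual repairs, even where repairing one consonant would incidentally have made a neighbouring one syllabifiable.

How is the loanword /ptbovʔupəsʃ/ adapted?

The consonants /p/, /t/, /ʃ/ cannot be parsed into a legal (C)V(C) syllable (at most one coda consonant is licensed; onsets are limited to one consonant).
Each unlicensed consonant becomes the onset of a new syllable: /p/ → /po/, /t/ → /to/, /ʃ/ → /ʃə/.

potobovʔupəsʃə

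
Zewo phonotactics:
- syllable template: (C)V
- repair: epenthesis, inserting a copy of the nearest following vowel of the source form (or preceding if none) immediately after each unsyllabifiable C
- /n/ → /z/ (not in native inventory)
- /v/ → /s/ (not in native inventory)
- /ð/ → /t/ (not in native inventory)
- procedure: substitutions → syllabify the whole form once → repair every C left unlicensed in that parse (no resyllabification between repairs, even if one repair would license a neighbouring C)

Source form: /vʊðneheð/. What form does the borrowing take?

sʊtezehete

Substitution: /v/ → /s/, /ð/ → /t/, /n/ → /z/, giving /sʊtzehet/.
The consonants /t/, /t/ cannot be parsed into a legal (C)V syllable (no codas are permitted; onsets are limited to one consonant).
Each unlicensed consonant becomes the onset of a new syllable: /t/ → /te/, /t/ → /te/.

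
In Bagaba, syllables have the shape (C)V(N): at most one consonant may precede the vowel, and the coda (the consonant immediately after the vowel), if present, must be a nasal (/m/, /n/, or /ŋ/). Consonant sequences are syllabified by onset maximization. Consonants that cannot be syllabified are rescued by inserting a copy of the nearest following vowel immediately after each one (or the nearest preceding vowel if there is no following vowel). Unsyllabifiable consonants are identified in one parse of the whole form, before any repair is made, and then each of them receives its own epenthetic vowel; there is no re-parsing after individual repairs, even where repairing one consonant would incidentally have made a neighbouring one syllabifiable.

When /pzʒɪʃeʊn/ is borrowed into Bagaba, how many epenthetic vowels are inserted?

2

The unsyllabifiable consonants are /p/, /z/; each receives one epenthetic vowel.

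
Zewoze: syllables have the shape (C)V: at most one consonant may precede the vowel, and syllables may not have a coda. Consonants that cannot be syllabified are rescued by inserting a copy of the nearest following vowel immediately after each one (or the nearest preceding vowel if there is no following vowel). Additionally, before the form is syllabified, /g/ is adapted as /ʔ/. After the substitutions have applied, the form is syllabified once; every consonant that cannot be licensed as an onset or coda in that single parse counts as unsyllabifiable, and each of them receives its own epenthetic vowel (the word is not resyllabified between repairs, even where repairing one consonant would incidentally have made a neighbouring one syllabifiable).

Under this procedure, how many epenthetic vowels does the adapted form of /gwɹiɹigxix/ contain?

After substitution the input is /ʔwɹiɹiʔxix/.
The unsyllabifiable consonants are /ʔ/, /w/, /ʔ/, /x/; each receives one epenthetic vowel.

4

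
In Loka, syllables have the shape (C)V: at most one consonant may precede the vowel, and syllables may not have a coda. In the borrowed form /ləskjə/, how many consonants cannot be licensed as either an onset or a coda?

Under (C)V, the unsyllabifiable consonants are /s/, /k/ (no codas are permitted; onsets are limited to one consonant).

2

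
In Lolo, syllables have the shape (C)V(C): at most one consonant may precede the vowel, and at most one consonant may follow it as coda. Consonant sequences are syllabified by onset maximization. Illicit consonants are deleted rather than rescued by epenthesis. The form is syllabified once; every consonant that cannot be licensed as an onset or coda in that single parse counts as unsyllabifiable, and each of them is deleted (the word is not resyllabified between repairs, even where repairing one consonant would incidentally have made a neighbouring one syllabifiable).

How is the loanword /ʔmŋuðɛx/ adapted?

ŋuðɛx

Under (C)V(C), the unsyllabifiable consonants are /ʔ/, /m/ (at most one coda consonant is licensed; onsets are limited to one consonant).
Deletion applies to /ʔ/, /m/.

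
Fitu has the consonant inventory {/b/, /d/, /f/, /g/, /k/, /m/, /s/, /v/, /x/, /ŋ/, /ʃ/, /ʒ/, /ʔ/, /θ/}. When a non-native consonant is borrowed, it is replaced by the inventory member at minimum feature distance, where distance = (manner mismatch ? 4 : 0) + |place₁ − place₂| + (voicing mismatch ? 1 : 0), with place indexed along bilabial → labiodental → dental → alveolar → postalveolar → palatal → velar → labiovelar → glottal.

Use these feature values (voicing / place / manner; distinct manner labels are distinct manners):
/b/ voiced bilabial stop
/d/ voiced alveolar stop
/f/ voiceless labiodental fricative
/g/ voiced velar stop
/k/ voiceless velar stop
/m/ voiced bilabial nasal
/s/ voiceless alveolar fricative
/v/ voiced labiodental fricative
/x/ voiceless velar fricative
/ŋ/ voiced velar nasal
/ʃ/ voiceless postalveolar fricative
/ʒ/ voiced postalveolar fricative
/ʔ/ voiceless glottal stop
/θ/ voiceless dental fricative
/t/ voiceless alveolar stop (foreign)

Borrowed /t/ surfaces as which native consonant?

/d/ is closest: same manner (stop), place distance 0 (alveolar→alveolar), voicing differs (+1); total 1. Next closest is /k/ at distance 3.

d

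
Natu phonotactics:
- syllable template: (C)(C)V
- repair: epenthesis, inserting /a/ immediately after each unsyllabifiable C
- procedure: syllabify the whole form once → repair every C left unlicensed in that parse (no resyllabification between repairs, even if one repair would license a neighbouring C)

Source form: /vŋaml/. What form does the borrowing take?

vŋamala

The consonants /m/, /l/ cannot be parsed into a legal (C)(C)V syllable (no codas are permitted; onsets may contain at most 2 consonants).
Inserting the epenthetic vowel yields /m/ → /ma/, /l/ → /la/.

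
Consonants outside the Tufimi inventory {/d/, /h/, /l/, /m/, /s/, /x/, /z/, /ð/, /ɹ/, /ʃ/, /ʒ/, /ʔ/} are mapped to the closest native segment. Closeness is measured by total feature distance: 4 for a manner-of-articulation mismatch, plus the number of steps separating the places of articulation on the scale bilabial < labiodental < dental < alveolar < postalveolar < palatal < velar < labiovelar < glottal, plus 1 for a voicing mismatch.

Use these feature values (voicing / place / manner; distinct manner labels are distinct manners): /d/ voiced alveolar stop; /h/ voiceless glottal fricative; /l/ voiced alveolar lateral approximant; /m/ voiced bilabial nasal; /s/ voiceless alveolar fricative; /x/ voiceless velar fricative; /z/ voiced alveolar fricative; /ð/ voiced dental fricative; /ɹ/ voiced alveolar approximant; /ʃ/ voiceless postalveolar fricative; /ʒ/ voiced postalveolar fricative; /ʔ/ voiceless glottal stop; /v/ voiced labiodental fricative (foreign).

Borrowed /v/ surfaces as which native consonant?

ð

/ð/ is closest: same manner (fricative), place distance 1 (labiodental→dental), same voicing; total 1. Next closest is /z/ at distance 2.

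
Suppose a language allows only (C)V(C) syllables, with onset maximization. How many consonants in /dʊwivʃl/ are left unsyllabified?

Syllabifying with onset maximization leaves /ʃ/, /l/ stranded (at most one coda consonant is licensed; onsets are limited to one consonant).

2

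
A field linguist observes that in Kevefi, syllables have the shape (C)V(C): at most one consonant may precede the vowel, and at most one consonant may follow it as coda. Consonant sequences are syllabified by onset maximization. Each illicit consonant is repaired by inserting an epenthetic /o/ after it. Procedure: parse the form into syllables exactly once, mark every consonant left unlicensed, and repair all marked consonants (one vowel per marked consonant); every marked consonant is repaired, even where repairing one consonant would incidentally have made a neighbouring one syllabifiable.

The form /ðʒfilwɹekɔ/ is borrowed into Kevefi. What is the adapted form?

ðoʒofilwoɹekɔ

The consonants /ð/, /ʒ/, /w/ cannot be parsed into a legal (C)V(C) syllable (at most one coda consonant is licensed; onsets are limited to one consonant).
Each unlicensed consonant becomes the onset of a new syllable: /ð/ → /ðo/, /ʒ/ → /ʒo/, /w/ → /wo/.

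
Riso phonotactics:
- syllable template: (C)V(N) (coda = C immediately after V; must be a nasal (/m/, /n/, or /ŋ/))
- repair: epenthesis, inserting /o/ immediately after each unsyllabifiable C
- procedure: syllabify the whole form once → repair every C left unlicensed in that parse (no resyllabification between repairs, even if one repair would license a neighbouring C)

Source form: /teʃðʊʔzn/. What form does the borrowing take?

teʃoðʊʔozono

The consonants /ʃ/, /ʔ/, /z/, /n/ cannot be parsed into a legal (C)V(N) syllable (only a nasal (/m/, /n/, or /ŋ/) is licensed in coda position; onsets are limited to one consonant).
Epenthesis after each stranded consonant: /ʃ/ → /ʃo/, /ʔ/ → /ʔo/, /z/ → /zo/, /n/ → /no/.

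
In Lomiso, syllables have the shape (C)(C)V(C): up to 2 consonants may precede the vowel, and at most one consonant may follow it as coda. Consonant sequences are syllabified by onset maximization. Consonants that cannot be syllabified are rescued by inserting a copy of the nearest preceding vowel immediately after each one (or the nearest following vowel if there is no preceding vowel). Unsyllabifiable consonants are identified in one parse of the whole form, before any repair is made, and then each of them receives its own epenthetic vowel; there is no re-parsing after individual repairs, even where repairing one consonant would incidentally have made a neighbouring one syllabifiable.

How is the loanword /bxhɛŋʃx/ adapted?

Under (C)(C)V(C), the unsyllabifiable consonants are /b/, /ʃ/, /x/ (at most one coda consonant is licensed; onsets may contain at most 2 consonants).
Inserting the epenthetic vowel yields /b/ → /bɛ/, /ʃ/ → /ʃɛ/, /x/ → /xɛ/.

bɛxhɛŋʃɛxɛ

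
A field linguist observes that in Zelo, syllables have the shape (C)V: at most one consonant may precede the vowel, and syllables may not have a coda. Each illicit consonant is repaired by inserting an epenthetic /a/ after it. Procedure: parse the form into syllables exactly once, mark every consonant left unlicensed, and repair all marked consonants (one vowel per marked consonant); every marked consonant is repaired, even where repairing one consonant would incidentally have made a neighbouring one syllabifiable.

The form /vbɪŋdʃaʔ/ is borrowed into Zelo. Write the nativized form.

vabɪŋadaʃaʔa

The consonants /v/, /ŋ/, /d/, /ʔ/ cannot be parsed into a legal (C)V syllable (no codas are permitted; onsets are limited to one consonant).
Each unlicensed consonant becomes the onset of a new syllable: /v/ → /va/, /ŋ/ → /ŋa/, /d/ → /da/, /ʔ/ → /ʔa/.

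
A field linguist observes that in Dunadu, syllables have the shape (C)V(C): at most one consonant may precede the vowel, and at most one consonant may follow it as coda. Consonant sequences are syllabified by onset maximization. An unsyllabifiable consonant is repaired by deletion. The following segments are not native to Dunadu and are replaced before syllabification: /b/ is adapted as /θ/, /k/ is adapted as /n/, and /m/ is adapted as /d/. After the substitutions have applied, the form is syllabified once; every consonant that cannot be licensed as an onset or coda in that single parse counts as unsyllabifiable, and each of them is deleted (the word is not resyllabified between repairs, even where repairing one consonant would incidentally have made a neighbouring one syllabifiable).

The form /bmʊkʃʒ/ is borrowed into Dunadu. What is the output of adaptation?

Substitution: /b/ → /θ/, /m/ → /d/, /k/ → /n/, giving /θdʊnʃʒ/.
The consonants /θ/, /ʃ/, /ʒ/ cannot be parsed into a legal (C)V(C) syllable (at most one coda consonant is licensed; onsets are limited to one consonant).
Deleting the stranded consonants removes /θ/, /ʃ/, /ʒ/.

dʊn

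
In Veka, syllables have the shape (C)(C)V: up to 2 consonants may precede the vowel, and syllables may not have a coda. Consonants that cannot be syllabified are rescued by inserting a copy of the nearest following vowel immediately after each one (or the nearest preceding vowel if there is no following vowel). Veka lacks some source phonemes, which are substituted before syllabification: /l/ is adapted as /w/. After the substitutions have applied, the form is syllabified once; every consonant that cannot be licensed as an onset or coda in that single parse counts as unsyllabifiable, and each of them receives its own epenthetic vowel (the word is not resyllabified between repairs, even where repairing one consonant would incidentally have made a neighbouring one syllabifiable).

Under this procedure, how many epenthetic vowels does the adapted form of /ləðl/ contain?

After substitution the input is /wəðw/.
The unsyllabifiable consonants are /ð/, /w/; each receives one epenthetic vowel.

2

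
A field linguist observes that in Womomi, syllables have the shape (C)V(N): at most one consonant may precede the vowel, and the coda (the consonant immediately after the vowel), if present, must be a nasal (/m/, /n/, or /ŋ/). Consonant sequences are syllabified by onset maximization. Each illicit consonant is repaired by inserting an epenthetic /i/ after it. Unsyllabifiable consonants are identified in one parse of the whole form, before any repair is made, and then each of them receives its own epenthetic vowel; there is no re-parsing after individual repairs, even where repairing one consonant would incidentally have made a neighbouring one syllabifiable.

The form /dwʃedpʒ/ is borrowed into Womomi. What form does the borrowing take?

diwiʃedipiʒi

Under (C)V(N), the unsyllabifiable consonants are /d/, /w/, /d/, /p/, /ʒ/ (only a nasal (/m/, /n/, or /ŋ/) is licensed in coda position; onsets are limited to one consonant).
Inserting the epenthetic vowel yields /d/ → /di/, /w/ → /wi/, /d/ → /di/, /p/ → /pi/, /ʒ/ → /ʒi/.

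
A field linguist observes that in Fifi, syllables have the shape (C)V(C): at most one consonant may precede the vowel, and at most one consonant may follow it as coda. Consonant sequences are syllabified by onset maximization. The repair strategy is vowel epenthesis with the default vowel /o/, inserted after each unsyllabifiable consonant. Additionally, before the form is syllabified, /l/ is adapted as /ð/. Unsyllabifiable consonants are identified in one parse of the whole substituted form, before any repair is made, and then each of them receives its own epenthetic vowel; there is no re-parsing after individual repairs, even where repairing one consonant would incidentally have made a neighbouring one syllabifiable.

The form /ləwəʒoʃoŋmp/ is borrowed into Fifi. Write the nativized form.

ðəwəʒoʃoŋmopo

Substitution: /l/ → /ð/, giving /ðəwəʒoʃoŋmp/.
Under (C)V(C), the unsyllabifiable consonants are /m/, /p/ (at most one coda consonant is licensed; onsets are limited to one consonant).
Each unlicensed consonant becomes the onset of a new syllable: /m/ → /mo/, /p/ → /po/.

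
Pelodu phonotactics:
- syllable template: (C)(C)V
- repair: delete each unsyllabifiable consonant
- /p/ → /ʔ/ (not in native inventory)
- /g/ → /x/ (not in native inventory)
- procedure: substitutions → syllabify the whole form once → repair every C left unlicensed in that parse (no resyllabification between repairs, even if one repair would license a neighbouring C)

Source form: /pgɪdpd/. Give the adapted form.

ʔxɪ

Substitution: /p/ → /ʔ/, /g/ → /x/, giving /ʔxɪdʔd/.
Syllabifying with onset maximization leaves /d/, /ʔ/, /d/ stranded (no codas are permitted; onsets may contain at most 2 consonants).
Deletion applies to /d/, /ʔ/, /d/.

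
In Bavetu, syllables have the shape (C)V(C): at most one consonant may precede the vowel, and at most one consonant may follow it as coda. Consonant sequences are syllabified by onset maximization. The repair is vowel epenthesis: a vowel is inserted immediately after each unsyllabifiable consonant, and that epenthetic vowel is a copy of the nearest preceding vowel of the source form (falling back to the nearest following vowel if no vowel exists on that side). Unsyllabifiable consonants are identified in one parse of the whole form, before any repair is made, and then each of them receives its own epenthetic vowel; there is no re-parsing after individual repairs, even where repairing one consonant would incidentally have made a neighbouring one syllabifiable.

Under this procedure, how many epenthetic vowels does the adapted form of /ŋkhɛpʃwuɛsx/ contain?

The unsyllabifiable consonants are /ŋ/, /k/, /ʃ/, /x/; each receives one epenthetic vowel.

4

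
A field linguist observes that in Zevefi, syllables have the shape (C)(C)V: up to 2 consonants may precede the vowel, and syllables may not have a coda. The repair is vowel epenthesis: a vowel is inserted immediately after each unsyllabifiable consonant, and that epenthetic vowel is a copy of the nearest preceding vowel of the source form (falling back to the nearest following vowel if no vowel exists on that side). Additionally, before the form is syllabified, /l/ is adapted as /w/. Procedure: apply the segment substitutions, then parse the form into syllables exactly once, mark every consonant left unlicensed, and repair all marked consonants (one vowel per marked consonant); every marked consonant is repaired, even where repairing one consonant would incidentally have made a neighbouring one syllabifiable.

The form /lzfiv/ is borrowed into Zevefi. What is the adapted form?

Substitution: /l/ → /w/, giving /wzfiv/.
The consonants /w/, /v/ cannot be parsed into a legal (C)(C)V syllable (no codas are permitted; onsets may contain at most 2 consonants).
Each unlicensed consonant becomes the onset of a new syllable: /w/ → /wi/, /v/ → /vi/.

wizfivi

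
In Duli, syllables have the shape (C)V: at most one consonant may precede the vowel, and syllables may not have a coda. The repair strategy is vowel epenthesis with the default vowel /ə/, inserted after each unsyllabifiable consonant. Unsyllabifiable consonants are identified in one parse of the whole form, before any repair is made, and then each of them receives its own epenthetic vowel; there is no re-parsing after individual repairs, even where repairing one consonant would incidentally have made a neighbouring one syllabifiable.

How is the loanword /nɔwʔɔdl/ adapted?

Under (C)V, the unsyllabifiable consonants are /w/, /d/, /l/ (no codas are permitted; onsets are limited to one consonant).
Each unlicensed consonant becomes the onset of a new syllable: /w/ → /wə/, /d/ → /də/, /l/ → /lə/.

nɔwəʔɔdələ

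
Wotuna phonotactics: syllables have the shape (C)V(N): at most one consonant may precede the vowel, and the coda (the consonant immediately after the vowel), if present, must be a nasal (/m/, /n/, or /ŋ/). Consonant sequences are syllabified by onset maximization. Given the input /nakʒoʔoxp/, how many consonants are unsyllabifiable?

Under (C)V(N), the unsyllabifiable consonants are /k/, /x/, /p/ (only a nasal (/m/, /n/, or /ŋ/) is licensed in coda position; onsets are limited to one consonant).

3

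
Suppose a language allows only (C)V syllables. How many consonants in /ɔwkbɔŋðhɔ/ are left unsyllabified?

Syllabifying with onset maximization leaves /w/, /k/, /ŋ/, /ð/ stranded (no codas are permitted; onsets are limited to one consonant).

4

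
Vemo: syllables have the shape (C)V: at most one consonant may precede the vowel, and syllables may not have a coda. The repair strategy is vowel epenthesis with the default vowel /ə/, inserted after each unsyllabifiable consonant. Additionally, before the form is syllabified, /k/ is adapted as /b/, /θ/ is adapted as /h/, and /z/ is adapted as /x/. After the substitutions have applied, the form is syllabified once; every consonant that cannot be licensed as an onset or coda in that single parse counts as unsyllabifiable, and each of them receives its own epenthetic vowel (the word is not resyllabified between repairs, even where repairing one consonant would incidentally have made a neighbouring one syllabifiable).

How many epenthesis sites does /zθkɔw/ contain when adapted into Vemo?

3

After substitution the input is /xhbɔw/.
The unsyllabifiable consonants are /x/, /h/, /w/; each receives one epenthetic vowel.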